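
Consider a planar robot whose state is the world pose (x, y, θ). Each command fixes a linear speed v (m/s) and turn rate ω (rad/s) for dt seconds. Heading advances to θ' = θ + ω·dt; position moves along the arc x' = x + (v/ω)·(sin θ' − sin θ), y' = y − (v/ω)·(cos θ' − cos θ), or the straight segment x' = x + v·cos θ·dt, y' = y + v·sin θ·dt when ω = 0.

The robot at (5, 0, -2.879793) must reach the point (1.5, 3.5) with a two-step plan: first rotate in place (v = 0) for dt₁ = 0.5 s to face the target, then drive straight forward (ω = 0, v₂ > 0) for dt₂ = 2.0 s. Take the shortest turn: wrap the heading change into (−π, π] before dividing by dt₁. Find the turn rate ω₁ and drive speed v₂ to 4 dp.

ω₁ = -2.0944, v₂ = 2.4749

heading to target = atan2(3.5−0, 1.5−5) = 2.3562
Δθ = wrap(2.3562 − -2.8798) = -1.0472; ω₁ = Δθ/dt₁ = -2.0944
distance = √((1.5−5)² + (3.5−0)²) = 4.9497; v₂ = distance/dt₂ = 2.4749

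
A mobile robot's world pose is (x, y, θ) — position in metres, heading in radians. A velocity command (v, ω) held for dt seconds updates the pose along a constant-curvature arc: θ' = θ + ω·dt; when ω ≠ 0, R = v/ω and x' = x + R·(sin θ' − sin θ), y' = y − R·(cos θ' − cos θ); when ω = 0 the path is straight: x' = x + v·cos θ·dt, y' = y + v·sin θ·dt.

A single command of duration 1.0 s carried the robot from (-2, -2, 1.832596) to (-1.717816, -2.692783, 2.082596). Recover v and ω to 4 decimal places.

Δθ = 2.082596 − 1.832596 = 0.250000
ω = Δθ/dt = 0.250000/1.0 = 0.2500
R = −Δy/(cos θ' − cos θ) = -3.0000
v = R·ω = -3.0000·0.2500 = -0.7500

v = -0.7500, ω = 0.2500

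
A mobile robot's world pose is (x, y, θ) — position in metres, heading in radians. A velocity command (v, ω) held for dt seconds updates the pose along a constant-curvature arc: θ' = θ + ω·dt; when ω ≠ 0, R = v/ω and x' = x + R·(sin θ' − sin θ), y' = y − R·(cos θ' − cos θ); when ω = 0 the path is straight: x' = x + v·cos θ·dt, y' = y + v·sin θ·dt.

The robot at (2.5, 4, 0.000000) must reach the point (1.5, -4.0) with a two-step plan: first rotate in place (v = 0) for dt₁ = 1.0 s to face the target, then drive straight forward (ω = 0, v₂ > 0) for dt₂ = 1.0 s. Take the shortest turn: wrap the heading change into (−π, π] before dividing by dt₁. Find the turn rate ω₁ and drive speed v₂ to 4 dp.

heading to target = atan2(-4−4, 1.5−2.5) = -1.6952
Δθ = wrap(-1.6952 − 0.0000) = -1.6952; ω₁ = Δθ/dt₁ = -1.6952
distance = √((1.5−2.5)² + (-4−4)²) = 8.0623; v₂ = distance/dt₂ = 8.0623

ω₁ = -1.6952, v₂ = 8.0623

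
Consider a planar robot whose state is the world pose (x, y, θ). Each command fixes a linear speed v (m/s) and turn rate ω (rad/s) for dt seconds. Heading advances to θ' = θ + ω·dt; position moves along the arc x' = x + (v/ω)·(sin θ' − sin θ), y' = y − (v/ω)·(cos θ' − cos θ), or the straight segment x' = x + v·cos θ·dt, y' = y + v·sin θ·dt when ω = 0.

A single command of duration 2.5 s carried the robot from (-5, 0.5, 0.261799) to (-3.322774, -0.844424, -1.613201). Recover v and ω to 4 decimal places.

Δθ = -1.613201 − 0.261799 = -1.875000
ω = Δθ/dt = -1.875000/2.5 = -0.7500
R = Δx/(sin θ' − sin θ) = -1.3333
v = R·ω = -1.3333·-0.7500 = 1.0000

v = 1.0000, ω = -0.7500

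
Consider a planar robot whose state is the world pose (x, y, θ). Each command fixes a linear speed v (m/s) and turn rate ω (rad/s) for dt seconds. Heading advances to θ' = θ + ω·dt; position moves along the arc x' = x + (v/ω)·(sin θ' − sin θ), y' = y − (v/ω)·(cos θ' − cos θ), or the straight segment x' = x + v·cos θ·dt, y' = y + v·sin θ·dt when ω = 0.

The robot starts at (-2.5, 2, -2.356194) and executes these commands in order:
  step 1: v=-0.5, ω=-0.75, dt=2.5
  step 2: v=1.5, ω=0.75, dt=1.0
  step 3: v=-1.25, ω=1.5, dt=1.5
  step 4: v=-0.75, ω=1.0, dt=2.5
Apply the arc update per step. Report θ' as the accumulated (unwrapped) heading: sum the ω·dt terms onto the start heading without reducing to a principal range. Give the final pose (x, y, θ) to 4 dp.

(-2.9042, 3.8338, 1.2688)

step 1: θ'=-4.2312 (R=0.6667) → pose (-1.4376, 1.8372, -4.2312)
step 2: θ'=-3.4812 (R=2.0000) → pose (-2.5443, 2.7973, -3.4812)
step 3: θ'=-1.2312 (R=-0.8333) → pose (-1.4810, 3.8606, -1.2312)
step 4: θ'=1.2688 (R=-0.7500) → pose (-2.9042, 3.8338, 1.2688)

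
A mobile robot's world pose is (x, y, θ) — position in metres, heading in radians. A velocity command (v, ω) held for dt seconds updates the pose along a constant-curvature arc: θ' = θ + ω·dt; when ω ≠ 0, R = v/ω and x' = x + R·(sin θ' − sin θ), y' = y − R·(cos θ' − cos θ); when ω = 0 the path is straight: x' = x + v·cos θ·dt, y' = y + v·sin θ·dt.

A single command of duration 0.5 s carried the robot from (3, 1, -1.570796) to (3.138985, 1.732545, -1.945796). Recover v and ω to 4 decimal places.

Δθ = -1.945796 − -1.570796 = -0.375000
ω = Δθ/dt = -0.375000/0.5 = -0.7500
R = −Δy/(cos θ' − cos θ) = 2.0000
v = R·ω = 2.0000·-0.7500 = -1.5000

v = -1.5000, ω = -0.7500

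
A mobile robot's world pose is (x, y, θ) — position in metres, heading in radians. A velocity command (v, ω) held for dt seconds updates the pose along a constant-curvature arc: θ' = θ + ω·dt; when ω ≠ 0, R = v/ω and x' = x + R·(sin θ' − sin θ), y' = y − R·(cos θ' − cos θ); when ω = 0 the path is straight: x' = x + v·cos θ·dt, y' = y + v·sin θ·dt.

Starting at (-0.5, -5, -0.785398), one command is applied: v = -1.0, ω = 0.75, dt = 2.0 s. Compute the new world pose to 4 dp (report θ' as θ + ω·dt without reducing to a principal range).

(-2.3166, -4.9357, 0.7146)

θ' = -0.7854 + 0.75·2.0 = 0.7146
R = v/ω = -1.0/0.75 = -1.3333
x' = -0.5 + -1.3333·(sin 0.7146 − sin -0.7854) = -2.3166
y' = -5 − -1.3333·(cos 0.7146 − cos -0.7854) = -4.9357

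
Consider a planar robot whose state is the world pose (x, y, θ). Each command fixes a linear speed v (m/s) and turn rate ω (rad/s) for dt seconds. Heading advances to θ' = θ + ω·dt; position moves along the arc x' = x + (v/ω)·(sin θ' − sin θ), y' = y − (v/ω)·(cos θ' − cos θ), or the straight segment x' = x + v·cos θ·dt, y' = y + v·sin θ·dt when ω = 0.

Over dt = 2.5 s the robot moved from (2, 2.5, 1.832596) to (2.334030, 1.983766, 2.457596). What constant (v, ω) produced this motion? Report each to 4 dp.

v = -0.2500, ω = 0.2500

Δθ = 2.457596 − 1.832596 = 0.625000
ω = Δθ/dt = 0.625000/2.5 = 0.2500
R = −Δy/(cos θ' − cos θ) = -1.0000
v = R·ω = -1.0000·0.2500 = -0.2500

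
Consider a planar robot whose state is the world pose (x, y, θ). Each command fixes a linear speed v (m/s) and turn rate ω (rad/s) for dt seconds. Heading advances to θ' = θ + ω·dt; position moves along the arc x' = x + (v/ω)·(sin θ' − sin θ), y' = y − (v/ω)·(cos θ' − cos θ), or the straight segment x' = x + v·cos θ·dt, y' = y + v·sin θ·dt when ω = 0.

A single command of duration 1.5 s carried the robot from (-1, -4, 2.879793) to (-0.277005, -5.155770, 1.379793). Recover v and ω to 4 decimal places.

Δθ = 1.379793 − 2.879793 = -1.500000
ω = Δθ/dt = -1.500000/1.5 = -1.0000
R = −Δy/(cos θ' − cos θ) = 1.0000
v = R·ω = 1.0000·-1.0000 = -1.0000

v = -1.0000, ω = -1.0000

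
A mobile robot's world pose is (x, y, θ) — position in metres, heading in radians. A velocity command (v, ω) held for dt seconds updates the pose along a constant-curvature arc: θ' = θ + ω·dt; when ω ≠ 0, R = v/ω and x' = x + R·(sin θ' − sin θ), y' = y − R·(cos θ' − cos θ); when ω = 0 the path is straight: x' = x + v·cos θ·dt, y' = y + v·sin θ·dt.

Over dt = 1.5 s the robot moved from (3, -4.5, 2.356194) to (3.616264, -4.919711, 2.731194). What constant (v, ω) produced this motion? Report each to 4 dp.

v = -0.5000, ω = 0.2500

Δθ = 2.731194 − 2.356194 = 0.375000
ω = Δθ/dt = 0.375000/1.5 = 0.2500
R = Δx/(sin θ' − sin θ) = -2.0000
v = R·ω = -2.0000·0.2500 = -0.5000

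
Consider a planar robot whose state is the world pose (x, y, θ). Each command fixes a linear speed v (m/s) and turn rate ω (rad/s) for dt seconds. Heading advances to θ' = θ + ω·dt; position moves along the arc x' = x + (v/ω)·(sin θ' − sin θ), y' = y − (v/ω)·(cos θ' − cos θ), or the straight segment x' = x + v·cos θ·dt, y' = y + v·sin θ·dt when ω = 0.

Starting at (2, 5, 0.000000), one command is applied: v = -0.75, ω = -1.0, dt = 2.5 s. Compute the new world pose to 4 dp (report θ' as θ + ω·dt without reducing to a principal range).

θ' = 0.0000 + -1.0·2.5 = -2.5000
R = v/ω = -0.75/-1.0 = 0.7500
x' = 2 + 0.7500·(sin -2.5000 − sin 0.0000) = 1.5511
y' = 5 − 0.7500·(cos -2.5000 − cos 0.0000) = 6.3509

(1.5511, 6.3509, -2.5000)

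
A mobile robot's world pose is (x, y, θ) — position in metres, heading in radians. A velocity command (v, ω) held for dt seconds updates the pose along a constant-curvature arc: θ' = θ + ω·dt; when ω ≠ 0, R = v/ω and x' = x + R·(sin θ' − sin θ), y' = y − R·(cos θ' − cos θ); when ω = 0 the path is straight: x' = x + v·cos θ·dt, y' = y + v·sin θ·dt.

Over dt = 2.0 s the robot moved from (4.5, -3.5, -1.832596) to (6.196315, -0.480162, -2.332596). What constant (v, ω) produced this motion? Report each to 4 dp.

Δθ = -2.332596 − -1.832596 = -0.500000
ω = Δθ/dt = -0.500000/2.0 = -0.2500
R = −Δy/(cos θ' − cos θ) = 7.0000
v = R·ω = 7.0000·-0.2500 = -1.7500

v = -1.7500, ω = -0.2500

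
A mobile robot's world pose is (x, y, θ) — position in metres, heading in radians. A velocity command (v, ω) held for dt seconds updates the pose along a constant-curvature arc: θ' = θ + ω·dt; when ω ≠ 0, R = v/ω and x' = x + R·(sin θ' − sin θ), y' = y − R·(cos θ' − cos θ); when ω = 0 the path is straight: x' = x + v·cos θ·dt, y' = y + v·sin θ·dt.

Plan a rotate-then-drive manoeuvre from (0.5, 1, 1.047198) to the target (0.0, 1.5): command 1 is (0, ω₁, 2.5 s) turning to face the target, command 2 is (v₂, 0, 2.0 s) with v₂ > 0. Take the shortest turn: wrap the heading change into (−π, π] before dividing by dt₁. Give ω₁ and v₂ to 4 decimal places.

ω₁ = 0.5236, v₂ = 0.3536

heading to target = atan2(1.5−1, 0−0.5) = 2.3562
Δθ = wrap(2.3562 − 1.0472) = 1.3090; ω₁ = Δθ/dt₁ = 0.5236
distance = √((0−0.5)² + (1.5−1)²) = 0.7071; v₂ = distance/dt₂ = 0.3536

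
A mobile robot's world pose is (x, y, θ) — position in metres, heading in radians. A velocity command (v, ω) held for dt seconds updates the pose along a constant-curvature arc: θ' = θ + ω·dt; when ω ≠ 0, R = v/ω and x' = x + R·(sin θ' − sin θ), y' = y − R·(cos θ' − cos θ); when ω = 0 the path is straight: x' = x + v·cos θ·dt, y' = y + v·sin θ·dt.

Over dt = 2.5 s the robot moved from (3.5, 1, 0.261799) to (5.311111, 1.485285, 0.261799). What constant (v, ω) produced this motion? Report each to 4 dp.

v = 0.7500, ω = 0.0000

Δθ = 0.261799 − 0.261799 = 0.000000
ω = Δθ/dt = 0.000000/2.5 = 0.0000
ω = 0 → v = (Δx·cos θ + Δy·sin θ)/dt = 0.7500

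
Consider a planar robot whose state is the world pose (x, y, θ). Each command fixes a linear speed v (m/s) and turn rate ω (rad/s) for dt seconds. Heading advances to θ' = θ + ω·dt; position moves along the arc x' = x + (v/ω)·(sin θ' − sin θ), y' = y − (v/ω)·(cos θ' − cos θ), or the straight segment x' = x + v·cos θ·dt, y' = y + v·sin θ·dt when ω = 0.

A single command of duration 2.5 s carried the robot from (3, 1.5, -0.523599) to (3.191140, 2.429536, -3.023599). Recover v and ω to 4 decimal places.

v = -0.5000, ω = -1.0000

Δθ = -3.023599 − -0.523599 = -2.500000
ω = Δθ/dt = -2.500000/2.5 = -1.0000
R = −Δy/(cos θ' − cos θ) = 0.5000
v = R·ω = 0.5000·-1.0000 = -0.5000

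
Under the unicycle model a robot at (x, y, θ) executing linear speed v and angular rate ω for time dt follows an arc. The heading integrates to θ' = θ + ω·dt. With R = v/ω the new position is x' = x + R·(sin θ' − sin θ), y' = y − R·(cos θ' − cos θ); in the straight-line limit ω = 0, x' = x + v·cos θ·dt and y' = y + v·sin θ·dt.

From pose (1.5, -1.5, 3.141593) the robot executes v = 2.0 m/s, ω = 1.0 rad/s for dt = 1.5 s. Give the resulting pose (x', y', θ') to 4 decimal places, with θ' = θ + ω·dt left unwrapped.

θ' = 3.1416 + 1.0·1.5 = 4.6416
R = v/ω = 2.0/1.0 = 2.0000
x' = 1.5 + 2.0000·(sin 4.6416 − sin 3.1416) = -0.4950
y' = -1.5 − 2.0000·(cos 4.6416 − cos 3.1416) = -3.3585

(-0.4950, -3.3585, 4.6416)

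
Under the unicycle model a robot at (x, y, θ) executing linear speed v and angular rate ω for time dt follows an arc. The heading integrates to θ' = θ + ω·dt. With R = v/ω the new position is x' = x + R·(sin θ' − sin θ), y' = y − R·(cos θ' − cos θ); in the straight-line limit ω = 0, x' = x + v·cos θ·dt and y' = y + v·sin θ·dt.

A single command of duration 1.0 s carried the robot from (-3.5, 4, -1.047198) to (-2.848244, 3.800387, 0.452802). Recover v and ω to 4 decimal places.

v = 0.7500, ω = 1.5000

Δθ = 0.452802 − -1.047198 = 1.500000
ω = Δθ/dt = 1.500000/1.0 = 1.5000
R = Δx/(sin θ' − sin θ) = 0.5000
v = R·ω = 0.5000·1.5000 = 0.7500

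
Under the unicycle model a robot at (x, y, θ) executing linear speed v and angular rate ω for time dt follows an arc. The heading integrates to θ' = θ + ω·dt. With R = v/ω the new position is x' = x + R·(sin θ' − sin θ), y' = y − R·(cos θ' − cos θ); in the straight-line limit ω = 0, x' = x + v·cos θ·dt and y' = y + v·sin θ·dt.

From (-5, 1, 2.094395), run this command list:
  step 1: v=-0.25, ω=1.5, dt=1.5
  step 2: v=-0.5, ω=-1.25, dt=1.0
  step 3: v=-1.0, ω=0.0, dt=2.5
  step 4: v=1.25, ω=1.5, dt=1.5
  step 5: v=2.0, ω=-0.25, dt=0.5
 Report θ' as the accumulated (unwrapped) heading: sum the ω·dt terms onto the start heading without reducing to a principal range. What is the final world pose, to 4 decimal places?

(-1.9837, -1.0052, 5.2194)

step 1: θ'=4.3444 (R=-0.1667) → pose (-4.7002, 1.0234, 4.3444)
step 2: θ'=3.0944 (R=0.4000) → pose (-4.3081, 1.2790, 3.0944)
step 3: θ'=3.0944 (straight) → pose (-1.8108, 1.1611, 3.0944)
step 4: θ'=5.3444 (R=0.8333) → pose (-2.5225, -0.1636, 5.3444)
step 5: θ'=5.2194 (R=-8.0000) → pose (-1.9837, -1.0052, 5.2194)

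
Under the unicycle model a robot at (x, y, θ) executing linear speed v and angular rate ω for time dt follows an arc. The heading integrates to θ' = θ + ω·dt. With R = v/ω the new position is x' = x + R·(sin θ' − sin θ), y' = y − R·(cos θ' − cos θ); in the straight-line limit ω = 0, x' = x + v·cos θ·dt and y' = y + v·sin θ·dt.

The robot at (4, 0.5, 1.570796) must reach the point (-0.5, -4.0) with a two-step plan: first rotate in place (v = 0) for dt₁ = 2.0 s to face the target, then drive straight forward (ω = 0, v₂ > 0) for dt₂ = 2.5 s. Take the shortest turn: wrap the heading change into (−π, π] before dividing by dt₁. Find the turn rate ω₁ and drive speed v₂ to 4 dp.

heading to target = atan2(-4−0.5, -0.5−4) = -2.3562
Δθ = wrap(-2.3562 − 1.5708) = 2.3562; ω₁ = Δθ/dt₁ = 1.1781
distance = √((-0.5−4)² + (-4−0.5)²) = 6.3640; v₂ = distance/dt₂ = 2.5456

ω₁ = 1.1781, v₂ = 2.5456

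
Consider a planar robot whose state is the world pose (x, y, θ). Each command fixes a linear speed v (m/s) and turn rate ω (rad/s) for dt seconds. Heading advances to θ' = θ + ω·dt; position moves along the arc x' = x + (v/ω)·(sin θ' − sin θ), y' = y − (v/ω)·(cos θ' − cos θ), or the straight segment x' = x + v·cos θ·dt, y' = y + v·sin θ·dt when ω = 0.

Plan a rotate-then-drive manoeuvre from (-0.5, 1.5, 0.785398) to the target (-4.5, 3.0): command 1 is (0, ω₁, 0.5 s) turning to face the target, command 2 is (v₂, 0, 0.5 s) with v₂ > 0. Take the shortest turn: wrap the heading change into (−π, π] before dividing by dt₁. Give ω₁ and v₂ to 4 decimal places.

ω₁ = 3.9948, v₂ = 8.5440

heading to target = atan2(3−1.5, -4.5−-0.5) = 2.7828
Δθ = wrap(2.7828 − 0.7854) = 1.9974; ω₁ = Δθ/dt₁ = 3.9948
distance = √((-4.5−-0.5)² + (3−1.5)²) = 4.2720; v₂ = distance/dt₂ = 8.5440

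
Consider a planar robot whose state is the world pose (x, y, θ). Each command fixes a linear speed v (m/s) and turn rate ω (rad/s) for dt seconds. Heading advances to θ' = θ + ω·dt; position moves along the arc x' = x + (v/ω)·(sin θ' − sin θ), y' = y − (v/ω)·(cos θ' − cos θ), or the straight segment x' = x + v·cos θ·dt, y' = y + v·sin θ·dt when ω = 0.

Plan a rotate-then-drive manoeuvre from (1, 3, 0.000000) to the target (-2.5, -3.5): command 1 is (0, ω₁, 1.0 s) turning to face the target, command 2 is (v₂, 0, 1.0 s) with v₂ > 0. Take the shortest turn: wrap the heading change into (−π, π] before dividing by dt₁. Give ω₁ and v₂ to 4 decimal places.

heading to target = atan2(-3.5−3, -2.5−1) = -2.0647
Δθ = wrap(-2.0647 − 0.0000) = -2.0647; ω₁ = Δθ/dt₁ = -2.0647
distance = √((-2.5−1)² + (-3.5−3)²) = 7.3824; v₂ = distance/dt₂ = 7.3824

ω₁ = -2.0647, v₂ = 7.3824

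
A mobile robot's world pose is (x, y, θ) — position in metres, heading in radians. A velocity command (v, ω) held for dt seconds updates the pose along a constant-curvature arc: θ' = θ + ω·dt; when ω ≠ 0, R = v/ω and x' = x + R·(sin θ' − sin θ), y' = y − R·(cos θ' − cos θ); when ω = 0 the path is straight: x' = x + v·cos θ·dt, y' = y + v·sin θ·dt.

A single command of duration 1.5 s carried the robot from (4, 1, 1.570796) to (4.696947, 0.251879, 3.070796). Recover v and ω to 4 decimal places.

Δθ = 3.070796 − 1.570796 = 1.500000
ω = Δθ/dt = 1.500000/1.5 = 1.0000
R = −Δy/(cos θ' − cos θ) = -0.7500
v = R·ω = -0.7500·1.0000 = -0.7500

v = -0.7500, ω = 1.0000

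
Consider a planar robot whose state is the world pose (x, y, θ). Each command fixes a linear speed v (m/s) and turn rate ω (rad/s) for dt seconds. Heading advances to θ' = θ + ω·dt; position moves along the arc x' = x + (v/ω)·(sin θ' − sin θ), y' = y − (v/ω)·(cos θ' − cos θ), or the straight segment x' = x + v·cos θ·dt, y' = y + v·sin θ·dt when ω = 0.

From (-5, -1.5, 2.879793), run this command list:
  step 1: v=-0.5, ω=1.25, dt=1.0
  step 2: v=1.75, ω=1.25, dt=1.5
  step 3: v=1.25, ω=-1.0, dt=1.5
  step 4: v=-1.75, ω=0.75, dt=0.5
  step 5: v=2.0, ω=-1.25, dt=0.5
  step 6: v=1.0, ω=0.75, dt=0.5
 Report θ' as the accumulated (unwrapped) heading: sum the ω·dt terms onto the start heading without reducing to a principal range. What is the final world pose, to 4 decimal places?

step 1: θ'=4.1298 (R=-0.4000) → pose (-4.5625, -1.3337, 4.1298)
step 2: θ'=6.0048 (R=1.4000) → pose (-3.7781, -3.4501, 6.0048)
step 3: θ'=4.5048 (R=-1.2500) → pose (-2.8985, -4.9096, 4.5048)
step 4: θ'=4.8798 (R=-2.3333) → pose (-2.8810, -4.0399, 4.8798)
step 5: θ'=4.2548 (R=-1.6000) → pose (-3.0233, -5.0133, 4.2548)
step 6: θ'=4.6298 (R=1.3333) → pose (-3.1559, -5.4924, 4.6298)

(-3.1559, -5.4924, 4.6298)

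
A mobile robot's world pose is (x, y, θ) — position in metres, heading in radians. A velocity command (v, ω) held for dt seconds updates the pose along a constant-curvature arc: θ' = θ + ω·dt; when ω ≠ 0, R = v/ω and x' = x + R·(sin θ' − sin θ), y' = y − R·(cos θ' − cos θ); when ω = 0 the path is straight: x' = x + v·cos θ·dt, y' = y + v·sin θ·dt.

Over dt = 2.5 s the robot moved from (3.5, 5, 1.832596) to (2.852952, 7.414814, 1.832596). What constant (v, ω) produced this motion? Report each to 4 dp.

v = 1.0000, ω = 0.0000

Δθ = 1.832596 − 1.832596 = 0.000000
ω = Δθ/dt = 0.000000/2.5 = 0.0000
ω = 0 → v = (Δx·cos θ + Δy·sin θ)/dt = 1.0000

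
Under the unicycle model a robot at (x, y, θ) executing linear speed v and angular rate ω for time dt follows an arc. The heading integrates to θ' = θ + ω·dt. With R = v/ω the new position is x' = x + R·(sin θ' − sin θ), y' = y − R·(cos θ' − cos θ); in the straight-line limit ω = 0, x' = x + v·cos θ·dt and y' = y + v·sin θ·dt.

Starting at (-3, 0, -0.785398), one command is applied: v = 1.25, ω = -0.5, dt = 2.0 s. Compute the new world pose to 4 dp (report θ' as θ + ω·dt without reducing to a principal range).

θ' = -0.7854 + -0.5·2.0 = -1.7854
R = v/ω = 1.25/-0.5 = -2.5000
x' = -3 + -2.5000·(sin -1.7854 − sin -0.7854) = -2.3251
y' = 0 − -2.5000·(cos -1.7854 − cos -0.7854) = -2.3002

(-2.3251, -2.3002, -1.7854)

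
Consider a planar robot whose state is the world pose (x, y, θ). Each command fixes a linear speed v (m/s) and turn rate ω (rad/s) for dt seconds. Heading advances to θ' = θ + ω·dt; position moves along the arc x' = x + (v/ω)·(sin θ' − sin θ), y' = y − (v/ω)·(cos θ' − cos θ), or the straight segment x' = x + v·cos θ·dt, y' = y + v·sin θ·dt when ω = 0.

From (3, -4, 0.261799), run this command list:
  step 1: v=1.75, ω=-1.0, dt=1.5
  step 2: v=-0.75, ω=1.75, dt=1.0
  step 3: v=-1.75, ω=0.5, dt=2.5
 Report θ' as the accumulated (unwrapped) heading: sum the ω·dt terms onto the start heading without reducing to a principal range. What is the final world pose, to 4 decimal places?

(2.7698, -8.6013, 1.7618)

step 1: θ'=-1.2382 (R=-1.7500) → pose (5.1070, -5.1190, -1.2382)
step 2: θ'=0.5118 (R=-0.4286) → pose (4.4921, -4.8853, 0.5118)
step 3: θ'=1.7618 (R=-3.5000) → pose (2.7698, -8.6013, 1.7618)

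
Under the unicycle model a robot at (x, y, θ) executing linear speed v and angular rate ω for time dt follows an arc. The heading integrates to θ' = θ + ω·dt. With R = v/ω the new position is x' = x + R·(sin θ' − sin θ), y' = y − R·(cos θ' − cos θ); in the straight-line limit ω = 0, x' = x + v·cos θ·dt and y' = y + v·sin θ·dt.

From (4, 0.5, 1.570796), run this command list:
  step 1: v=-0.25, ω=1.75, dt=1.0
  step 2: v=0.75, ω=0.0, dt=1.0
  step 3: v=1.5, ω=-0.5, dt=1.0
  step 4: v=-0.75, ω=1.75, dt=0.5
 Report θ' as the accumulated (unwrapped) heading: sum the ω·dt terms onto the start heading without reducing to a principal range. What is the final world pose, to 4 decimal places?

step 1: θ'=3.3208 (R=-0.1429) → pose (4.1683, 0.3594, 3.3208)
step 2: θ'=3.3208 (straight) → pose (3.4303, 0.2257, 3.3208)
step 3: θ'=2.8208 (R=-3.0000) → pose (1.9496, 0.3308, 2.8208)
step 4: θ'=3.6958 (R=-0.4286) → pose (2.3103, 0.3730, 3.6958)

(2.3103, 0.3730, 3.6958)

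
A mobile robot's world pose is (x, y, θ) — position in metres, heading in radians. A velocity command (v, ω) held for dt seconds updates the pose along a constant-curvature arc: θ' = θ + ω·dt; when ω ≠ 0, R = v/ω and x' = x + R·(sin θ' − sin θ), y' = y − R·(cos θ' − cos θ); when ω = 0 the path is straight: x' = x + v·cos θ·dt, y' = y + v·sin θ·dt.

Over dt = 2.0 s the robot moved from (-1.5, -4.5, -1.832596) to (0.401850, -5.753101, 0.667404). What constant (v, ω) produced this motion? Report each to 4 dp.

Δθ = 0.667404 − -1.832596 = 2.500000
ω = Δθ/dt = 2.500000/2.0 = 1.2500
R = Δx/(sin θ' − sin θ) = 1.2000
v = R·ω = 1.2000·1.2500 = 1.5000

v = 1.5000, ω = 1.2500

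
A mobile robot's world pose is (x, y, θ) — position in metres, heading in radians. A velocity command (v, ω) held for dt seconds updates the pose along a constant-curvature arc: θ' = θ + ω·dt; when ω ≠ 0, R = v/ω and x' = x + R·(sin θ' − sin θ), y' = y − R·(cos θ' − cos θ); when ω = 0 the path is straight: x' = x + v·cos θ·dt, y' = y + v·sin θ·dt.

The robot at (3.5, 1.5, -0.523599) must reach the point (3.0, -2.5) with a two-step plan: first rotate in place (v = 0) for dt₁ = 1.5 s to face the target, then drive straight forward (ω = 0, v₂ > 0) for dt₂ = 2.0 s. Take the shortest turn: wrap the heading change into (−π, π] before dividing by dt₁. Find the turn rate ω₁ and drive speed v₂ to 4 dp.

ω₁ = -0.7810, v₂ = 2.0156

heading to target = atan2(-2.5−1.5, 3−3.5) = -1.6952
Δθ = wrap(-1.6952 − -0.5236) = -1.1716; ω₁ = Δθ/dt₁ = -0.7810
distance = √((3−3.5)² + (-2.5−1.5)²) = 4.0311; v₂ = distance/dt₂ = 2.0156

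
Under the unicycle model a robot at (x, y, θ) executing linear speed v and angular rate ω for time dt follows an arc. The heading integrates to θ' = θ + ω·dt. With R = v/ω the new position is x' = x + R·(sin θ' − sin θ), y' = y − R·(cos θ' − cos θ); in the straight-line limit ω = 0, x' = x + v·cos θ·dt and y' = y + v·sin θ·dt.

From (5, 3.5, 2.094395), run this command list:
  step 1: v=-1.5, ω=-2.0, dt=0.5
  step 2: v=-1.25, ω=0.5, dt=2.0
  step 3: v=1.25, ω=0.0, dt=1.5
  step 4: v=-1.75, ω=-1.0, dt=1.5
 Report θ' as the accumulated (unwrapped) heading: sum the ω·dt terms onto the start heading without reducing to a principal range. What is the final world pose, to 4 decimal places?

step 1: θ'=1.0944 (R=0.7500) → pose (5.0170, 2.7811, 1.0944)
step 2: θ'=2.0944 (R=-2.5000) → pose (5.0735, 0.3846, 2.0944)
step 3: θ'=2.0944 (straight) → pose (4.1360, 2.0084, 2.0944)
step 4: θ'=0.5944 (R=1.7500) → pose (3.6005, -0.3165, 0.5944)

(3.6005, -0.3165, 0.5944)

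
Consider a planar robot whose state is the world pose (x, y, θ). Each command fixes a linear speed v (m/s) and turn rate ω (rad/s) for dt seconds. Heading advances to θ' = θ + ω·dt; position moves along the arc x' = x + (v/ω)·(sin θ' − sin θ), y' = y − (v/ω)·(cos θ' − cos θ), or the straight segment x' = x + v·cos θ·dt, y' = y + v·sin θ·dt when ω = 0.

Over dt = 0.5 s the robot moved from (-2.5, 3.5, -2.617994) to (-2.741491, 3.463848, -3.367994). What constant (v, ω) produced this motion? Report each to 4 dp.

v = 0.5000, ω = -1.5000

Δθ = -3.367994 − -2.617994 = -0.750000
ω = Δθ/dt = -0.750000/0.5 = -1.5000
R = Δx/(sin θ' − sin θ) = -0.3333
v = R·ω = -0.3333·-1.5000 = 0.5000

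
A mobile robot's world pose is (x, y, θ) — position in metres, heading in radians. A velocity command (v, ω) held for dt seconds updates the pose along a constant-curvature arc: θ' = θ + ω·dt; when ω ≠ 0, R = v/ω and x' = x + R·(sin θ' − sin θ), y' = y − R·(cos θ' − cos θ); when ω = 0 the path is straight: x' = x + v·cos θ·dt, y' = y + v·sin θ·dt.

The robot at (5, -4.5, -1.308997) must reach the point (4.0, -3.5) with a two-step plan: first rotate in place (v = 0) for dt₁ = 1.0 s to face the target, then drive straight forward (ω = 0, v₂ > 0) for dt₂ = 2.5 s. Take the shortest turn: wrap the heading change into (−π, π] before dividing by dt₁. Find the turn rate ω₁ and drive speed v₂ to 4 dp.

ω₁ = -2.6180, v₂ = 0.5657

heading to target = atan2(-3.5−-4.5, 4−5) = 2.3562
Δθ = wrap(2.3562 − -1.3090) = -2.6180; ω₁ = Δθ/dt₁ = -2.6180
distance = √((4−5)² + (-3.5−-4.5)²) = 1.4142; v₂ = distance/dt₂ = 0.5657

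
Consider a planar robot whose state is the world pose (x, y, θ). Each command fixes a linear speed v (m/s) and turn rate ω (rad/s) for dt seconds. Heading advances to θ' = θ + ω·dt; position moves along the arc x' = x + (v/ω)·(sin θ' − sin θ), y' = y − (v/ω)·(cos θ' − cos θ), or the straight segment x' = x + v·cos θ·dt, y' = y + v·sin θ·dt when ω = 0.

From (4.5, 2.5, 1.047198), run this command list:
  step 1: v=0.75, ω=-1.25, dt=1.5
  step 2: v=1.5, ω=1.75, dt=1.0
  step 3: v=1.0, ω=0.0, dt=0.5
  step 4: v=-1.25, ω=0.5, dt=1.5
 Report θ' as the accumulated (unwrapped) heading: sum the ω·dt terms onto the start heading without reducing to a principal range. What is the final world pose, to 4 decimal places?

step 1: θ'=-0.8278 (R=-0.6000) → pose (5.4615, 2.6059, -0.8278)
step 2: θ'=0.9222 (R=0.8571) → pose (6.7758, 2.6680, 0.9222)
step 3: θ'=0.9222 (straight) → pose (7.0778, 3.0664, 0.9222)
step 4: θ'=1.6722 (R=-2.5000) → pose (6.5830, 1.3032, 1.6722)

(6.5830, 1.3032, 1.6722)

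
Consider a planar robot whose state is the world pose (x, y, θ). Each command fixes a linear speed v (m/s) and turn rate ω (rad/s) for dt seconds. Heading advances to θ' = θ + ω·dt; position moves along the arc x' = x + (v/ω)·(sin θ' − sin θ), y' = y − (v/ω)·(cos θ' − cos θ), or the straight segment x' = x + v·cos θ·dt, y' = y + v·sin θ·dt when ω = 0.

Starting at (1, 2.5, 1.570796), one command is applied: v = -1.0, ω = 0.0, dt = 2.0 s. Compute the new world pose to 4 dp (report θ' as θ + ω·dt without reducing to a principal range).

θ' = 1.5708 + 0.0·2.0 = 1.5708
ω = 0 → straight: x' = 1 + -1.0·cos(1.5708)·2.0 = 1.0000
y' = 2.5 + -1.0·sin(1.5708)·2.0 = 0.5000

(1.0000, 0.5000, 1.5708)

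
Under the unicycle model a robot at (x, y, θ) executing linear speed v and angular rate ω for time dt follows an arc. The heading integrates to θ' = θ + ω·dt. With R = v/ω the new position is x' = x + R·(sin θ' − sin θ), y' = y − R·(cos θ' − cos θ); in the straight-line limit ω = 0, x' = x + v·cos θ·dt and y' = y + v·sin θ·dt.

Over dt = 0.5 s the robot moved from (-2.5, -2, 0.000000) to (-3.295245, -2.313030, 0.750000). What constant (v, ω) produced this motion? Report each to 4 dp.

Δθ = 0.750000 − 0.000000 = 0.750000
ω = Δθ/dt = 0.750000/0.5 = 1.5000
R = Δx/(sin θ' − sin θ) = -1.1667
v = R·ω = -1.1667·1.5000 = -1.7500

v = -1.7500, ω = 1.5000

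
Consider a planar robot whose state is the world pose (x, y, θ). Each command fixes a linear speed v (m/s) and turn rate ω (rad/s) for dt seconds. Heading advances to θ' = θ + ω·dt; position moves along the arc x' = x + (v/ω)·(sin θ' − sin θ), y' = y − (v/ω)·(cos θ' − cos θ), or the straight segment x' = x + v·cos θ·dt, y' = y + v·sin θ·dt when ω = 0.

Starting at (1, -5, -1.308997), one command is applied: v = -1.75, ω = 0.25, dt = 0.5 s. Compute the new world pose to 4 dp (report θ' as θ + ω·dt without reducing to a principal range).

θ' = -1.3090 + 0.25·0.5 = -1.1840
R = v/ω = -1.75/0.25 = -7.0000
x' = 1 + -7.0000·(sin -1.1840 − sin -1.3090) = 0.7214
y' = -5 − -7.0000·(cos -1.1840 − cos -1.3090) = -4.1711

(0.7214, -4.1711, -1.1840)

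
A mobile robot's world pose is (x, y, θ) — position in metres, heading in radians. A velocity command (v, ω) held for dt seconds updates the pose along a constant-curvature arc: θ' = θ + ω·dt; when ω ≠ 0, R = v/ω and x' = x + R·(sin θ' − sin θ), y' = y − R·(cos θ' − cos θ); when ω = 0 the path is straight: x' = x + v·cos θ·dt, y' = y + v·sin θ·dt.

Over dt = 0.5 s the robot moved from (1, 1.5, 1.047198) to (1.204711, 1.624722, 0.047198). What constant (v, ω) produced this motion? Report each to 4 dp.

Δθ = 0.047198 − 1.047198 = -1.000000
ω = Δθ/dt = -1.000000/0.5 = -2.0000
R = Δx/(sin θ' − sin θ) = -0.2500
v = R·ω = -0.2500·-2.0000 = 0.5000

v = 0.5000, ω = -2.0000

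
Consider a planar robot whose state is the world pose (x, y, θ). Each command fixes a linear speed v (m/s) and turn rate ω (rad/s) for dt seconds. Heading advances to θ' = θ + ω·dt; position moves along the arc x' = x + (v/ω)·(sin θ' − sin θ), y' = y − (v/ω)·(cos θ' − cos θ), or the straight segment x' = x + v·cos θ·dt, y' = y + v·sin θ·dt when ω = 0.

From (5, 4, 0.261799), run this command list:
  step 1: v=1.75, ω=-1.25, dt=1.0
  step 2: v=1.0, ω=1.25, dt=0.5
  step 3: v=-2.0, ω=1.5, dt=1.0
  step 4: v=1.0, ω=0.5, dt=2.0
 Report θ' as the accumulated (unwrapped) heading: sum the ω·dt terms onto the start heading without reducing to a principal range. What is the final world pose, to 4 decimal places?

(5.1053, 4.3382, 2.1368)

step 1: θ'=-0.9882 (R=-1.4000) → pose (6.5314, 3.4180, -0.9882)
step 2: θ'=-0.3632 (R=0.8000) → pose (6.9152, 3.1103, -0.3632)
step 3: θ'=1.1368 (R=-1.3333) → pose (5.2318, 2.4246, 1.1368)
step 4: θ'=2.1368 (R=2.0000) → pose (5.1053, 4.3382, 2.1368)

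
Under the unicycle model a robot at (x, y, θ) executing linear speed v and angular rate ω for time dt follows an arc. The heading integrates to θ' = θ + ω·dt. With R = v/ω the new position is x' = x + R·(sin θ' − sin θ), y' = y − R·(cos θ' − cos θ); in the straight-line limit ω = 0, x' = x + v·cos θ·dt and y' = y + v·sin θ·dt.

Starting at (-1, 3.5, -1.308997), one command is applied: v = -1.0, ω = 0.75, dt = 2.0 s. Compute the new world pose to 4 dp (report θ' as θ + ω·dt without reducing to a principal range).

(-2.5410, 4.4640, 0.1910)

θ' = -1.3090 + 0.75·2.0 = 0.1910
R = v/ω = -1.0/0.75 = -1.3333
x' = -1 + -1.3333·(sin 0.1910 − sin -1.3090) = -2.5410
y' = 3.5 − -1.3333·(cos 0.1910 − cos -1.3090) = 4.4640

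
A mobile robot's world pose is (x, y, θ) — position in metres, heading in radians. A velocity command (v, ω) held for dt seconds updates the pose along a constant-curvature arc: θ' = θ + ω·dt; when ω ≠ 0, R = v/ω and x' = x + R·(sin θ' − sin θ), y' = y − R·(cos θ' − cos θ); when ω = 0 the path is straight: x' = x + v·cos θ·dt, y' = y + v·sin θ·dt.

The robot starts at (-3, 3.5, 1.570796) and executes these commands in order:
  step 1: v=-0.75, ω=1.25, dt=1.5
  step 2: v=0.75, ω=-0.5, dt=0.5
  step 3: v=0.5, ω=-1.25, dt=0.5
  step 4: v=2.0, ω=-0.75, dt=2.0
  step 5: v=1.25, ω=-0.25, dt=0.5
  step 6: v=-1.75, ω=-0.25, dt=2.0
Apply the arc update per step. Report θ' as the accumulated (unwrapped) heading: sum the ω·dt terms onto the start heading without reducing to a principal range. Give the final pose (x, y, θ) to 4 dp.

(-6.0509, 4.7543, 0.4458)

step 1: θ'=3.4458 (R=-0.6000) → pose (-2.2203, 2.9275, 3.4458)
step 2: θ'=3.1958 (R=-1.5000) → pose (-2.5883, 2.8609, 3.1958)
step 3: θ'=2.5708 (R=-0.4000) → pose (-2.8261, 2.9237, 2.5708)
step 4: θ'=1.0708 (R=-2.6667) → pose (-3.7255, 6.4461, 1.0708)
step 5: θ'=0.9458 (R=-5.0000) → pose (-3.3924, 6.9745, 0.9458)
step 6: θ'=0.4458 (R=7.0000) → pose (-6.0509, 4.7543, 0.4458)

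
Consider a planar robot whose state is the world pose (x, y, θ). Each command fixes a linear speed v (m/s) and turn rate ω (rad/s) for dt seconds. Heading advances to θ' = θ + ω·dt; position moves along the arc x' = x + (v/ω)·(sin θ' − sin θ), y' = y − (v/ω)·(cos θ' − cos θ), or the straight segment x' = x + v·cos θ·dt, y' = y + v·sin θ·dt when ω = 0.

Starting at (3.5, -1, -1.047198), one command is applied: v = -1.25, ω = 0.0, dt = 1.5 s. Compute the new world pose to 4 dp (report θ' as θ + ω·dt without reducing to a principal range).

(2.5625, 0.6238, -1.0472)

θ' = -1.0472 + 0.0·1.5 = -1.0472
ω = 0 → straight: x' = 3.5 + -1.25·cos(-1.0472)·1.5 = 2.5625
y' = -1 + -1.25·sin(-1.0472)·1.5 = 0.6238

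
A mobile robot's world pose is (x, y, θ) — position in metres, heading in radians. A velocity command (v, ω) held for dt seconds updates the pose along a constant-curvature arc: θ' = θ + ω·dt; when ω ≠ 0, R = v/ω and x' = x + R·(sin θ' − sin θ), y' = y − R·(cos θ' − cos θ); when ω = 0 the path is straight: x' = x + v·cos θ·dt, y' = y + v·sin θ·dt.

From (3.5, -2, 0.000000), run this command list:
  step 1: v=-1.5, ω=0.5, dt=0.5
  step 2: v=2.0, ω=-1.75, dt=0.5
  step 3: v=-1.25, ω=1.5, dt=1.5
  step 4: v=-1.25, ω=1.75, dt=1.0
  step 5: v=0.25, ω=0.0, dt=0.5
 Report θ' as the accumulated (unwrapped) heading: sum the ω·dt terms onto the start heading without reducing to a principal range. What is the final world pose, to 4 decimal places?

step 1: θ'=0.2500 (R=-3.0000) → pose (2.7578, -2.0933, 0.2500)
step 2: θ'=-0.6250 (R=-1.1429) → pose (3.7092, -2.2738, -0.6250)
step 3: θ'=1.6250 (R=-0.8333) → pose (2.3895, -2.9947, 1.6250)
step 4: θ'=3.3750 (R=-0.7143) → pose (3.2680, -3.6509, 3.3750)
step 5: θ'=3.3750 (straight) → pose (3.1464, -3.6799, 3.3750)

(3.1464, -3.6799, 3.3750)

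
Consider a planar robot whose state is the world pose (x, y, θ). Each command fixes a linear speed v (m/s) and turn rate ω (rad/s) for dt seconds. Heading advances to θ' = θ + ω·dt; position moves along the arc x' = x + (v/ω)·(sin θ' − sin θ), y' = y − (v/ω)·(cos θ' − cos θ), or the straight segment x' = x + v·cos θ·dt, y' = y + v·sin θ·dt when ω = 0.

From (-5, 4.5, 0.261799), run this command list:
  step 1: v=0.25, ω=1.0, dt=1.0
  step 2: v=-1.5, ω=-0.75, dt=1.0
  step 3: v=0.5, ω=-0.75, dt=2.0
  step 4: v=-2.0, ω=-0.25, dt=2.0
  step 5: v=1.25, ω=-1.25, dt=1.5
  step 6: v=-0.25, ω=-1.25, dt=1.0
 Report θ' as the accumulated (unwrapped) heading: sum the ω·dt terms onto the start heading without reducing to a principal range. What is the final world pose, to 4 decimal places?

(-7.2229, 5.8237, -4.6132)

step 1: θ'=1.2618 (R=0.2500) → pose (-4.8265, 4.6655, 1.2618)
step 2: θ'=0.5118 (R=2.0000) → pose (-5.7523, 3.5299, 0.5118)
step 3: θ'=-0.9882 (R=-0.6667) → pose (-4.8691, 3.3155, -0.9882)
step 4: θ'=-1.4882 (R=8.0000) → pose (-6.1616, 7.0570, -1.4882)
step 5: θ'=-3.3632 (R=-1.0000) → pose (-7.3780, 5.9990, -3.3632)
step 6: θ'=-4.6132 (R=0.2000) → pose (-7.2229, 5.8237, -4.6132)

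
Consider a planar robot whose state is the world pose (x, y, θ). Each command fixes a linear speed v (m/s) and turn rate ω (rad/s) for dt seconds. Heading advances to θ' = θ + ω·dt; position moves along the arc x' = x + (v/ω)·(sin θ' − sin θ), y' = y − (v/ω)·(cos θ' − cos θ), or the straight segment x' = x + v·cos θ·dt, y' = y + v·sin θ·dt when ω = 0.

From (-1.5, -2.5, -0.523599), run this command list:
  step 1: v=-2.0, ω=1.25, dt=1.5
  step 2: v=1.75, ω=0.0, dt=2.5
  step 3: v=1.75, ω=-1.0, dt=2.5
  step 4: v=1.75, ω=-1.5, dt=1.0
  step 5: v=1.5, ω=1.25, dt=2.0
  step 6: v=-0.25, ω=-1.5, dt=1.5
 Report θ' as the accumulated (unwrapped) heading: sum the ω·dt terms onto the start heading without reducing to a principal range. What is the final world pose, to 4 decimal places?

(0.1850, -2.3932, -2.3986)

step 1: θ'=1.3514 (R=-1.6000) → pose (-3.8616, -3.5374, 1.3514)
step 2: θ'=1.3514 (straight) → pose (-2.9095, 0.7327, 1.3514)
step 3: θ'=-1.1486 (R=-1.7500) → pose (0.3949, 1.0689, -1.1486)
step 4: θ'=-2.6486 (R=-1.1667) → pose (-0.1172, -0.4369, -2.6486)
step 5: θ'=-0.1486 (R=1.2000) → pose (0.2731, -2.6807, -0.1486)
step 6: θ'=-2.3986 (R=0.1667) → pose (0.1850, -2.3932, -2.3986)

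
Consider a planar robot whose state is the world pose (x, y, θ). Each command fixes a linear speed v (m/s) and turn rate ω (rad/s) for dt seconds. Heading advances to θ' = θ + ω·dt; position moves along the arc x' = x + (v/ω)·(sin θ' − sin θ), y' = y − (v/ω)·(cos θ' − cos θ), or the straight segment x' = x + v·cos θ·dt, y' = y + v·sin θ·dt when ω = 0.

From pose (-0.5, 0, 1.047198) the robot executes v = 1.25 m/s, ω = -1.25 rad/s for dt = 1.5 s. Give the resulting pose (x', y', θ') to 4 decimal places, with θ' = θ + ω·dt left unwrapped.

θ' = 1.0472 + -1.25·1.5 = -0.8278
R = v/ω = 1.25/-1.25 = -1.0000
x' = -0.5 + -1.0000·(sin -0.8278 − sin 1.0472) = 1.1025
y' = 0 − -1.0000·(cos -0.8278 − cos 1.0472) = 0.1765

(1.1025, 0.1765, -0.8278)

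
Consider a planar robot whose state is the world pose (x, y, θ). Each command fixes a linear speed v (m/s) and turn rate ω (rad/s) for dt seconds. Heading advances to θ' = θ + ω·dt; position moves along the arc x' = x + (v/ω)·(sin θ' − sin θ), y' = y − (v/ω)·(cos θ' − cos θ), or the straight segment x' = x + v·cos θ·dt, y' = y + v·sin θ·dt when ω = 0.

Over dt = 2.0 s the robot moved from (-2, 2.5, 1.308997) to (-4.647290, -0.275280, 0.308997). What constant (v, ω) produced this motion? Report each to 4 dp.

v = -2.0000, ω = -0.5000

Δθ = 0.308997 − 1.308997 = -1.000000
ω = Δθ/dt = -1.000000/2.0 = -0.5000
R = −Δy/(cos θ' − cos θ) = 4.0000
v = R·ω = 4.0000·-0.5000 = -2.0000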